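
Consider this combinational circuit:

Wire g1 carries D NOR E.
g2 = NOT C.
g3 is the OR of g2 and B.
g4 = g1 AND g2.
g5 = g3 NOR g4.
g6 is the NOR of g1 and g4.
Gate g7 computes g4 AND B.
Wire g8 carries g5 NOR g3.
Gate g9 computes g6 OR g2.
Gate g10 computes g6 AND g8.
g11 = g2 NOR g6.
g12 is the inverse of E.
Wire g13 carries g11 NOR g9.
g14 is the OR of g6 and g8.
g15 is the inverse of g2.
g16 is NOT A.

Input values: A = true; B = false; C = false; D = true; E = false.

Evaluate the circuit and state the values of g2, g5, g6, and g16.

g2 = true  g5 = false  g6 = true  g16 = false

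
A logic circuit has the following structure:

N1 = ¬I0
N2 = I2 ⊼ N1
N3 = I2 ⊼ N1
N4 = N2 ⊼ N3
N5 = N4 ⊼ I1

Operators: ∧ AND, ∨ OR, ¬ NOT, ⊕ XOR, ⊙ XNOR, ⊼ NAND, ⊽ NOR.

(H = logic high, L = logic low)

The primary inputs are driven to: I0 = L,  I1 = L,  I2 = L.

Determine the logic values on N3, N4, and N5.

N1 = NOT I0 = NOT L = H
N2 = I2 NAND N1 = L NAND H = H
N3 = I2 NAND N1 = L NAND H = H
N4 = N2 NAND N3 = H NAND H = L
N5 = N4 NAND I1 = L NAND L = H

N3 = H  N4 = L  N5 = H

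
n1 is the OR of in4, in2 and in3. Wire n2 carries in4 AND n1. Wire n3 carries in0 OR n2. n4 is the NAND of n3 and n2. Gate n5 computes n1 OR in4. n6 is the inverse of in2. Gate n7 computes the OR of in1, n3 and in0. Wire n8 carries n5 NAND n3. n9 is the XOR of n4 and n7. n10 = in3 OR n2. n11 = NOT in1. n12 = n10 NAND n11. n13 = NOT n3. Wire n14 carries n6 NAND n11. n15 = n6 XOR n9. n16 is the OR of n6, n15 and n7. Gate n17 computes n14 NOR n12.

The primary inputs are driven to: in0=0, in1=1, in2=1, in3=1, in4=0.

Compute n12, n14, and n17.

n12 = 1  n14 = 1  n17 = 0

n1 = in4 OR in2 OR in3 = 0 OR 1 OR 1 = 1
n2 = in4 AND n1 = 0 AND 1 = 0
n6 = NOT in2 = NOT 1 = 0
n10 = in3 OR n2 = 1 OR 0 = 1
n11 = NOT in1 = NOT 1 = 0
n12 = n10 NAND n11 = 1 NAND 0 = 1
n14 = n6 NAND n11 = 0 NAND 0 = 1
n17 = n14 NOR n12 = 1 NOR 1 = 0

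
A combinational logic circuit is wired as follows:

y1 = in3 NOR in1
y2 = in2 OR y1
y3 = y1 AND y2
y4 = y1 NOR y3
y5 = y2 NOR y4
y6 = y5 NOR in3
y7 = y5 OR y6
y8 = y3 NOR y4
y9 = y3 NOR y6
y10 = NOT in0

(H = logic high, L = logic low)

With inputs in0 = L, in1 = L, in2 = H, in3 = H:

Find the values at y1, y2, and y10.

y1 = L, y2 = H, y10 = H

y1 = in3 NOR in1 = H NOR L = L
y2 = in2 OR y1 = H OR L = H
y10 = NOT in0 = NOT L = H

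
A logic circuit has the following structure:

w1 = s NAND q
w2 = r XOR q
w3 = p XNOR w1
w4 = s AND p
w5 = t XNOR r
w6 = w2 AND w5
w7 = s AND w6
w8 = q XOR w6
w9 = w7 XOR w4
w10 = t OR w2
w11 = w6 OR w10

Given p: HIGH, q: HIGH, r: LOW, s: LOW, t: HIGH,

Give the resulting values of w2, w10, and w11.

w2 = r XOR q = LOW XOR HIGH = HIGH
w5 = t XNOR r = HIGH XNOR LOW = LOW
w6 = w2 AND w5 = HIGH AND LOW = LOW
w10 = t OR w2 = HIGH OR HIGH = HIGH
w11 = w6 OR w10 = LOW OR HIGH = HIGH

w2 = HIGH, w10 = HIGH, w11 = HIGH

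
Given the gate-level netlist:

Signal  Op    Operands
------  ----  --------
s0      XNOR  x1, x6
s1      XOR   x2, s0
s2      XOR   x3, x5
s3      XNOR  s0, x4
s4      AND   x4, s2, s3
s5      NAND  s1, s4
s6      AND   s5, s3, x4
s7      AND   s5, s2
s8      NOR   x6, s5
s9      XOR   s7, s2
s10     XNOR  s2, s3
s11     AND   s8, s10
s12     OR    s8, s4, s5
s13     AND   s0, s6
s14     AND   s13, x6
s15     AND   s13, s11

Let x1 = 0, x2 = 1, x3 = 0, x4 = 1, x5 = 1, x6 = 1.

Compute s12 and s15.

s12 = 1  s15 = 0

s0 = x1 XNOR x6 = 0 XNOR 1 = 0
s1 = x2 XOR s0 = 1 XOR 0 = 1
s2 = x3 XOR x5 = 0 XOR 1 = 1
s3 = s0 XNOR x4 = 0 XNOR 1 = 0
s4 = x4 AND s2 AND s3 = 1 AND 1 AND 0 = 0
s5 = s1 NAND s4 = 1 NAND 0 = 1
s6 = s5 AND s3 AND x4 = 1 AND 0 AND 1 = 0
s8 = x6 NOR s5 = 1 NOR 1 = 0
s10 = s2 XNOR s3 = 1 XNOR 0 = 0
s11 = s8 AND s10 = 0 AND 0 = 0
s12 = s8 OR s4 OR s5 = 0 OR 0 OR 1 = 1
s13 = s0 AND s6 = 0 AND 0 = 0
s15 = s13 AND s11 = 0 AND 0 = 0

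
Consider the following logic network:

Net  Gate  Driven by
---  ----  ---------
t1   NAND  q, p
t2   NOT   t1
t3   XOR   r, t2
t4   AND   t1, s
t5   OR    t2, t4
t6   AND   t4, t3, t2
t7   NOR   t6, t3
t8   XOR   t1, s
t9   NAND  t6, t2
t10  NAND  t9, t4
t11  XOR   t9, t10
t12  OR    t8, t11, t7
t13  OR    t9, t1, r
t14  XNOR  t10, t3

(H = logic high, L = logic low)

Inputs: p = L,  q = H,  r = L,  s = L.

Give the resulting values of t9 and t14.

t9 = H, t14 = L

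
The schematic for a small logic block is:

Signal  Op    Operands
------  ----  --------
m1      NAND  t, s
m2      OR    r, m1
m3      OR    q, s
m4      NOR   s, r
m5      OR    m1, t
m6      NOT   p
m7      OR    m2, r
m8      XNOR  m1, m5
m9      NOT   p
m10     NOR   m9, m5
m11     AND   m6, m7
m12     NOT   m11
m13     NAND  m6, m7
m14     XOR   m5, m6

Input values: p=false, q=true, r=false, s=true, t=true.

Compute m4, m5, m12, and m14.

m4 = false, m5 = true, m12 = true, m14 = false

m1 = t NAND s = true NAND true = false
m2 = r OR m1 = false OR false = false
m4 = s NOR r = true NOR false = false
m5 = m1 OR t = false OR true = true
m6 = NOT p = NOT false = true
m7 = m2 OR r = false OR false = false
m11 = m6 AND m7 = true AND false = false
m12 = NOT m11 = NOT false = true
m14 = m5 XOR m6 = true XOR true = false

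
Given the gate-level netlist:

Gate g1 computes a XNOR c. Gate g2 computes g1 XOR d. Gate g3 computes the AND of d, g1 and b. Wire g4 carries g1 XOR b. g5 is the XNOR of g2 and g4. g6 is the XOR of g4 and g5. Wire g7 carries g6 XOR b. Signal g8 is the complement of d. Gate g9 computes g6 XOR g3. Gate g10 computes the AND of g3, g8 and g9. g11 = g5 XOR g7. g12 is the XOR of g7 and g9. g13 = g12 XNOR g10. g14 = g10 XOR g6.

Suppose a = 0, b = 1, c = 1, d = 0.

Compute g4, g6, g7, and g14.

g1 = a XNOR c = 0 XNOR 1 = 0
g2 = g1 XOR d = 0 XOR 0 = 0
g3 = d AND g1 AND b = 0 AND 0 AND 1 = 0
g4 = g1 XOR b = 0 XOR 1 = 1
g5 = g2 XNOR g4 = 0 XNOR 1 = 0
g6 = g4 XOR g5 = 1 XOR 0 = 1
g7 = g6 XOR b = 1 XOR 1 = 0
g8 = NOT d = NOT 0 = 1
g9 = g6 XOR g3 = 1 XOR 0 = 1
g10 = g3 AND g8 AND g9 = 0 AND 1 AND 1 = 0
g14 = g10 XOR g6 = 0 XOR 1 = 1

g4 = 1; g6 = 1; g7 = 0; g14 = 1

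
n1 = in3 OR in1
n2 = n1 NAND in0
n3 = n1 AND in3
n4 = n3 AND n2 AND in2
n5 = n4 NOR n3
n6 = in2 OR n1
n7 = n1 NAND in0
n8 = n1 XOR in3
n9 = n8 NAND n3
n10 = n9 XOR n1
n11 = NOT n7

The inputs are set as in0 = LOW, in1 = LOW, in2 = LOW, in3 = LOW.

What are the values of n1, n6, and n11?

n1 = LOW; n6 = LOW; n11 = LOW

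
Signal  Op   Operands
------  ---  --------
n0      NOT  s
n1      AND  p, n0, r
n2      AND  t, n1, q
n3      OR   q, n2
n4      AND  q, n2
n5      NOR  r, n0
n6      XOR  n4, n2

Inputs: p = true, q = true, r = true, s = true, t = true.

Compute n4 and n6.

n0 = NOT s = NOT true = false
n1 = p AND n0 AND r = true AND false AND true = false
n2 = t AND n1 AND q = true AND false AND true = false
n4 = q AND n2 = true AND false = false
n6 = n4 XOR n2 = false XOR false = false

n4 = false, n6 = false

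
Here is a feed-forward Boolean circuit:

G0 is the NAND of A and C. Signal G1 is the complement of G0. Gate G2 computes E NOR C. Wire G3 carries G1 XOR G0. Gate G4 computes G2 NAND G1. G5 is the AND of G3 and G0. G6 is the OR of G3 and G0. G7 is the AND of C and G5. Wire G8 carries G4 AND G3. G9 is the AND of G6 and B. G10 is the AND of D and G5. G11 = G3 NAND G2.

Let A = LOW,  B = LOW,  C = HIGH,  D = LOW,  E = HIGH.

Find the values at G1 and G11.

G0 = A NAND C = LOW NAND HIGH = HIGH
G1 = NOT G0 = NOT HIGH = LOW
G2 = E NOR C = HIGH NOR HIGH = LOW
G3 = G1 XOR G0 = LOW XOR HIGH = HIGH
G11 = G3 NAND G2 = HIGH NAND LOW = HIGH

G1 = LOW; G11 = HIGH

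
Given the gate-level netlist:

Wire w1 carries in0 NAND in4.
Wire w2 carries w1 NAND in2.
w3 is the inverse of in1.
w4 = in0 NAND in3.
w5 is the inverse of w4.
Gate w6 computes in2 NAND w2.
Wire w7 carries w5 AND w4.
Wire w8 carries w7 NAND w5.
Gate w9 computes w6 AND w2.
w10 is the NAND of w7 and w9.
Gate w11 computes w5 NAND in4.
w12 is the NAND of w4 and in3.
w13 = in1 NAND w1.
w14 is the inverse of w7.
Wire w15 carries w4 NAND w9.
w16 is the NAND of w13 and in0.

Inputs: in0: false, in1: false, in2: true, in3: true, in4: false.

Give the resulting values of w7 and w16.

w1 = in0 NAND in4 = false NAND false = true
w4 = in0 NAND in3 = false NAND true = true
w5 = NOT w4 = NOT true = false
w7 = w5 AND w4 = false AND true = false
w13 = in1 NAND w1 = false NAND true = true
w16 = w13 NAND in0 = true NAND false = true

w7 = false, w16 = true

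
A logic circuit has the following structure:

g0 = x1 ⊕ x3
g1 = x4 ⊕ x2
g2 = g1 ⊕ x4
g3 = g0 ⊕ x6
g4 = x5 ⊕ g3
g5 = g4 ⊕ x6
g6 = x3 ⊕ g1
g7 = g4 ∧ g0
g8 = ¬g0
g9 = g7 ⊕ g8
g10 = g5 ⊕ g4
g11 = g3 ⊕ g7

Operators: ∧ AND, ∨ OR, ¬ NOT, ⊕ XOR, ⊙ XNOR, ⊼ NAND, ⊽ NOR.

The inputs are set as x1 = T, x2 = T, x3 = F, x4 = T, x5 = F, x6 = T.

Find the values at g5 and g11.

g5 = T, g11 = F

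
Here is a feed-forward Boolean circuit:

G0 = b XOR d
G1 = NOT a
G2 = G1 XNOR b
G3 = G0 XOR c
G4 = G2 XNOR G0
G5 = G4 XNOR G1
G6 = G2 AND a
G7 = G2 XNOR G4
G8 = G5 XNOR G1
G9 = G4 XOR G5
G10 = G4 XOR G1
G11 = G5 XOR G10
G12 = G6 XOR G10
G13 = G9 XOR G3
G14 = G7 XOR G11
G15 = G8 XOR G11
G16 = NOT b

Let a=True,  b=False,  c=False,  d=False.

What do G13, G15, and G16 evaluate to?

G13 = True; G15 = True; G16 = True

G0 = b XOR d = False XOR False = False
G1 = NOT a = NOT True = False
G2 = G1 XNOR b = False XNOR False = True
G3 = G0 XOR c = False XOR False = False
G4 = G2 XNOR G0 = True XNOR False = False
G5 = G4 XNOR G1 = False XNOR False = True
G8 = G5 XNOR G1 = True XNOR False = False
G9 = G4 XOR G5 = False XOR True = True
G10 = G4 XOR G1 = False XOR False = False
G11 = G5 XOR G10 = True XOR False = True
G13 = G9 XOR G3 = True XOR False = True
G15 = G8 XOR G11 = False XOR True = True
G16 = NOT b = NOT False = True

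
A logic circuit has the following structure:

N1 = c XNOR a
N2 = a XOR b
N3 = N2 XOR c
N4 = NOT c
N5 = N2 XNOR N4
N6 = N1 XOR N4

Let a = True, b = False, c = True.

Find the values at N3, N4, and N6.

N1 = c XNOR a = True XNOR True = True
N2 = a XOR b = True XOR False = True
N3 = N2 XOR c = True XOR True = False
N4 = NOT c = NOT True = False
N6 = N1 XOR N4 = True XOR False = True

N3 = False  N4 = False  N6 = True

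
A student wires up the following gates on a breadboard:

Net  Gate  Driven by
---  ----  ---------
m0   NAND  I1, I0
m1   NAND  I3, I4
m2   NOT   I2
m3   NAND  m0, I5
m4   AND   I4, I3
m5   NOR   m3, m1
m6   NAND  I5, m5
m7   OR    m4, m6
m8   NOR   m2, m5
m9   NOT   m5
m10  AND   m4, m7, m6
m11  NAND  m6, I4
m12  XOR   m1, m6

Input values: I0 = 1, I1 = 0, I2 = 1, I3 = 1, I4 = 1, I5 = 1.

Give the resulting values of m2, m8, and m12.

m2 = 0; m8 = 0; m12 = 0

m0 = I1 NAND I0 = 0 NAND 1 = 1
m1 = I3 NAND I4 = 1 NAND 1 = 0
m2 = NOT I2 = NOT 1 = 0
m3 = m0 NAND I5 = 1 NAND 1 = 0
m5 = m3 NOR m1 = 0 NOR 0 = 1
m6 = I5 NAND m5 = 1 NAND 1 = 0
m8 = m2 NOR m5 = 0 NOR 1 = 0
m12 = m1 XOR m6 = 0 XOR 0 = 0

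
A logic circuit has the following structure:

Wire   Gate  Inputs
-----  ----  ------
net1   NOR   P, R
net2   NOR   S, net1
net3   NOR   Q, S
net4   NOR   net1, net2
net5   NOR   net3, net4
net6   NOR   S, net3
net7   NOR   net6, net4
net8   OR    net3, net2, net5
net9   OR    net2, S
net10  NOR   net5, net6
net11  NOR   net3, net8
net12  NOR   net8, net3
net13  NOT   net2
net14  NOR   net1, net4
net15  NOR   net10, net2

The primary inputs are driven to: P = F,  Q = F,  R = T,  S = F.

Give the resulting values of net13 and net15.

net13 = F; net15 = F

net1 = P NOR R = F NOR T = F
net2 = S NOR net1 = F NOR F = T
net3 = Q NOR S = F NOR F = T
net4 = net1 NOR net2 = F NOR T = F
net5 = net3 NOR net4 = T NOR F = F
net6 = S NOR net3 = F NOR T = F
net10 = net5 NOR net6 = F NOR F = T
net13 = NOT net2 = NOT T = F
net15 = net10 NOR net2 = T NOR T = F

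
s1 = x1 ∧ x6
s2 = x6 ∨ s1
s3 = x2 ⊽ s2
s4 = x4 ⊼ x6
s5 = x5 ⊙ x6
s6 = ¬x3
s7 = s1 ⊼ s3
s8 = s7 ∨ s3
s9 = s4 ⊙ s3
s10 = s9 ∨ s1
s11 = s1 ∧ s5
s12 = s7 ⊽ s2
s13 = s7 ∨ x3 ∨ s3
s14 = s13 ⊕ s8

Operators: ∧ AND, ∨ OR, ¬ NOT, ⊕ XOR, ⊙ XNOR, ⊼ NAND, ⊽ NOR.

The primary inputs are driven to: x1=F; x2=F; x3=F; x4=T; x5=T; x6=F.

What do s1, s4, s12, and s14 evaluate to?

s1 = F, s4 = T, s12 = F, s14 = F

s1 = x1 AND x6 = F AND F = F
s2 = x6 OR s1 = F OR F = F
s3 = x2 NOR s2 = F NOR F = T
s4 = x4 NAND x6 = T NAND F = T
s7 = s1 NAND s3 = F NAND T = T
s8 = s7 OR s3 = T OR T = T
s12 = s7 NOR s2 = T NOR F = F
s13 = s7 OR x3 OR s3 = T OR F OR T = T
s14 = s13 XOR s8 = T XOR T = F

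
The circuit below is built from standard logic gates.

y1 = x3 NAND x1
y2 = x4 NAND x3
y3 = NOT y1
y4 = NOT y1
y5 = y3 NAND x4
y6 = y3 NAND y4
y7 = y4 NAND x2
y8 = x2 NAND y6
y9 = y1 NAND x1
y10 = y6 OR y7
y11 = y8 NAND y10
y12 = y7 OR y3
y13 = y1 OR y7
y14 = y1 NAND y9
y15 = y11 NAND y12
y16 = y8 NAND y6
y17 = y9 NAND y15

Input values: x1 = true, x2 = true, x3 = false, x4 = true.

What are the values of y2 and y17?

y1 = x3 NAND x1 = false NAND true = true
y2 = x4 NAND x3 = true NAND false = true
y3 = NOT y1 = NOT true = false
y4 = NOT y1 = NOT true = false
y6 = y3 NAND y4 = false NAND false = true
y7 = y4 NAND x2 = false NAND true = true
y8 = x2 NAND y6 = true NAND true = false
y9 = y1 NAND x1 = true NAND true = false
y10 = y6 OR y7 = true OR true = true
y11 = y8 NAND y10 = false NAND true = true
y12 = y7 OR y3 = true OR false = true
y15 = y11 NAND y12 = true NAND true = false
y17 = y9 NAND y15 = false NAND false = true

y2 = true  y17 = true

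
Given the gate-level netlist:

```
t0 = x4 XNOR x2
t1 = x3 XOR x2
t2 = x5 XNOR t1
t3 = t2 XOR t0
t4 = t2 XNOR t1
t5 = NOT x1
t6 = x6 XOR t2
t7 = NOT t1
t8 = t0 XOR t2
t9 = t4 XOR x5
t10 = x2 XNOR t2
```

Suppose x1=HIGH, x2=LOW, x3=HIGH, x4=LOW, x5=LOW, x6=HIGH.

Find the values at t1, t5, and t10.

t1 = HIGH, t5 = LOW, t10 = HIGH

t1 = x3 XOR x2 = HIGH XOR LOW = HIGH
t2 = x5 XNOR t1 = LOW XNOR HIGH = LOW
t5 = NOT x1 = NOT HIGH = LOW
t10 = x2 XNOR t2 = LOW XNOR LOW = HIGH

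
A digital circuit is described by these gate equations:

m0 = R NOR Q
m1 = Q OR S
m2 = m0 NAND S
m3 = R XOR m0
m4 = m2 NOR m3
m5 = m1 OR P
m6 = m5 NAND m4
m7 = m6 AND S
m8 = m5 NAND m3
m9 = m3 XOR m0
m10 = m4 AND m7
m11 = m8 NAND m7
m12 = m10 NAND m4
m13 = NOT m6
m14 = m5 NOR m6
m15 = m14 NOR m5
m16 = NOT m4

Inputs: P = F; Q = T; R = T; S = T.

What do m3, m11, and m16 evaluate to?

m3 = T; m11 = T; m16 = T

m0 = R NOR Q = T NOR T = F
m1 = Q OR S = T OR T = T
m2 = m0 NAND S = F NAND T = T
m3 = R XOR m0 = T XOR F = T
m4 = m2 NOR m3 = T NOR T = F
m5 = m1 OR P = T OR F = T
m6 = m5 NAND m4 = T NAND F = T
m7 = m6 AND S = T AND T = T
m8 = m5 NAND m3 = T NAND T = F
m11 = m8 NAND m7 = F NAND T = T
m16 = NOT m4 = NOT F = T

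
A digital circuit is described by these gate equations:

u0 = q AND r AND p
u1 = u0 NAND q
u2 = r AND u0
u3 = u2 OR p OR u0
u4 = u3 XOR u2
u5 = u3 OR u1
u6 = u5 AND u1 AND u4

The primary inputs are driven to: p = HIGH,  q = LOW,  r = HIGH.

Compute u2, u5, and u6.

u0 = q AND r AND p = LOW AND HIGH AND HIGH = LOW
u1 = u0 NAND q = LOW NAND LOW = HIGH
u2 = r AND u0 = HIGH AND LOW = LOW
u3 = u2 OR p OR u0 = LOW OR HIGH OR LOW = HIGH
u4 = u3 XOR u2 = HIGH XOR LOW = HIGH
u5 = u3 OR u1 = HIGH OR HIGH = HIGH
u6 = u5 AND u1 AND u4 = HIGH AND HIGH AND HIGH = HIGH

u2 = LOW; u5 = HIGH; u6 = HIGH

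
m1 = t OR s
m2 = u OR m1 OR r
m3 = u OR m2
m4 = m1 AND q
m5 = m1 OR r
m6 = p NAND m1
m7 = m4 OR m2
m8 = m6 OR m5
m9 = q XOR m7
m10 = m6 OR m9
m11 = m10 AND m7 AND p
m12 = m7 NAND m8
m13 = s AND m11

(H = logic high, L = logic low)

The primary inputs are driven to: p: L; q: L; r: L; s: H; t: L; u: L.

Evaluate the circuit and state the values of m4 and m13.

m4 = L  m13 = L

m1 = t OR s = L OR H = H
m2 = u OR m1 OR r = L OR H OR L = H
m4 = m1 AND q = H AND L = L
m6 = p NAND m1 = L NAND H = H
m7 = m4 OR m2 = L OR H = H
m9 = q XOR m7 = L XOR H = H
m10 = m6 OR m9 = H OR H = H
m11 = m10 AND m7 AND p = H AND H AND L = L
m13 = s AND m11 = H AND L = L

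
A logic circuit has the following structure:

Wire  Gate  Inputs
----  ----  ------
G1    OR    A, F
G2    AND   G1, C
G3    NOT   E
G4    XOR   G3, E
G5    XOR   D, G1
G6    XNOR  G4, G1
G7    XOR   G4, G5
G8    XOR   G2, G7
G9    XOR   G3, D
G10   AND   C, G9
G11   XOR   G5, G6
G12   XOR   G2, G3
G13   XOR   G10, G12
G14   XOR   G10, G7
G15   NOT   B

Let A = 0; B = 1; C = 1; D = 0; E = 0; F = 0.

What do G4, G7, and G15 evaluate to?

G4 = 1, G7 = 1, G15 = 0

G1 = A OR F = 0 OR 0 = 0
G3 = NOT E = NOT 0 = 1
G4 = G3 XOR E = 1 XOR 0 = 1
G5 = D XOR G1 = 0 XOR 0 = 0
G7 = G4 XOR G5 = 1 XOR 0 = 1
G15 = NOT B = NOT 1 = 0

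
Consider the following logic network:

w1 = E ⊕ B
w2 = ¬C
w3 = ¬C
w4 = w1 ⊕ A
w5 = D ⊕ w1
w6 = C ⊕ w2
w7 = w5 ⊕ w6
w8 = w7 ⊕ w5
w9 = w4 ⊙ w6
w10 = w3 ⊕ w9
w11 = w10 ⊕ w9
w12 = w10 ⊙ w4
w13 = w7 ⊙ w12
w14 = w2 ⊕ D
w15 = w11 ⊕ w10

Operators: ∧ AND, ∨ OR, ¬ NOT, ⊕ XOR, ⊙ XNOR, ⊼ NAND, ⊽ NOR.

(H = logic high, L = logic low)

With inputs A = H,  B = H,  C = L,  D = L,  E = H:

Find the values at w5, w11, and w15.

w5 = L, w11 = H, w15 = H

w1 = E XOR B = H XOR H = L
w2 = NOT C = NOT L = H
w3 = NOT C = NOT L = H
w4 = w1 XOR A = L XOR H = H
w5 = D XOR w1 = L XOR L = L
w6 = C XOR w2 = L XOR H = H
w9 = w4 XNOR w6 = H XNOR H = H
w10 = w3 XOR w9 = H XOR H = L
w11 = w10 XOR w9 = L XOR H = H
w15 = w11 XOR w10 = H XOR L = H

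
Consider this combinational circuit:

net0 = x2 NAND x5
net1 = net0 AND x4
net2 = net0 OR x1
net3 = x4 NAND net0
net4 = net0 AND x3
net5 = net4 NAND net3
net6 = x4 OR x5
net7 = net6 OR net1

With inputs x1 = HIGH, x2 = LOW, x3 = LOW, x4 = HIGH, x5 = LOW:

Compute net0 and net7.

net0 = HIGH  net7 = HIGH

net0 = x2 NAND x5 = LOW NAND LOW = HIGH
net1 = net0 AND x4 = HIGH AND HIGH = HIGH
net6 = x4 OR x5 = HIGH OR LOW = HIGH
net7 = net6 OR net1 = HIGH OR HIGH = HIGH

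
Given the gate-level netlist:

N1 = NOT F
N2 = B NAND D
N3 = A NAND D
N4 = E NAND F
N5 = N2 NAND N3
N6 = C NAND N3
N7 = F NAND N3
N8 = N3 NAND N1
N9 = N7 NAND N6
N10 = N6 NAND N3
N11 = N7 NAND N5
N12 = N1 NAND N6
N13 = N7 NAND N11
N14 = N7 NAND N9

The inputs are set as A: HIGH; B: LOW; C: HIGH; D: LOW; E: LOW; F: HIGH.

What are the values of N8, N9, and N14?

N1 = NOT F = NOT HIGH = LOW
N3 = A NAND D = HIGH NAND LOW = HIGH
N6 = C NAND N3 = HIGH NAND HIGH = LOW
N7 = F NAND N3 = HIGH NAND HIGH = LOW
N8 = N3 NAND N1 = HIGH NAND LOW = HIGH
N9 = N7 NAND N6 = LOW NAND LOW = HIGH
N14 = N7 NAND N9 = LOW NAND HIGH = HIGH

N8 = HIGH, N9 = HIGH, N14 = HIGH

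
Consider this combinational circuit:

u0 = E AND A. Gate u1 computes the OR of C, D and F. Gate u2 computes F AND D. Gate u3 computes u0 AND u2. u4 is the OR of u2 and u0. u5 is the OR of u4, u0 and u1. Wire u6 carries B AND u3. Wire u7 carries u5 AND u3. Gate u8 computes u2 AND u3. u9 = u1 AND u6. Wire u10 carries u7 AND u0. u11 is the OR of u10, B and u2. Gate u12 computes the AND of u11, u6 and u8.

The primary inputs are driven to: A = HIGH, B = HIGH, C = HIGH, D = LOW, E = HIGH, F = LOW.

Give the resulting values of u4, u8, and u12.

u0 = E AND A = HIGH AND HIGH = HIGH
u1 = C OR D OR F = HIGH OR LOW OR LOW = HIGH
u2 = F AND D = LOW AND LOW = LOW
u3 = u0 AND u2 = HIGH AND LOW = LOW
u4 = u2 OR u0 = LOW OR HIGH = HIGH
u5 = u4 OR u0 OR u1 = HIGH OR HIGH OR HIGH = HIGH
u6 = B AND u3 = HIGH AND LOW = LOW
u7 = u5 AND u3 = HIGH AND LOW = LOW
u8 = u2 AND u3 = LOW AND LOW = LOW
u10 = u7 AND u0 = LOW AND HIGH = LOW
u11 = u10 OR B OR u2 = LOW OR HIGH OR LOW = HIGH
u12 = u11 AND u6 AND u8 = HIGH AND LOW AND LOW = LOW

u4 = HIGH, u8 = LOW, u12 = LOW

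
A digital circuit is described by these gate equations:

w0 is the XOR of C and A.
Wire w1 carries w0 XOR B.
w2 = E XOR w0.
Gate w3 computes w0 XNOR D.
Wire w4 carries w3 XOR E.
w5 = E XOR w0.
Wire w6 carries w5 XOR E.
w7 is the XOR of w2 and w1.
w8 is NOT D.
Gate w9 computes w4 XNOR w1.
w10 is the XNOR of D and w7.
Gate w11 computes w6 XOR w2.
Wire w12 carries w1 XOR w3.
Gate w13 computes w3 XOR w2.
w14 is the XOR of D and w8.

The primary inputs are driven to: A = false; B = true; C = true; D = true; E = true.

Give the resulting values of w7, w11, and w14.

w0 = C XOR A = true XOR false = true
w1 = w0 XOR B = true XOR true = false
w2 = E XOR w0 = true XOR true = false
w5 = E XOR w0 = true XOR true = false
w6 = w5 XOR E = false XOR true = true
w7 = w2 XOR w1 = false XOR false = false
w8 = NOT D = NOT true = false
w11 = w6 XOR w2 = true XOR false = true
w14 = D XOR w8 = true XOR false = true

w7 = false, w11 = true, w14 = true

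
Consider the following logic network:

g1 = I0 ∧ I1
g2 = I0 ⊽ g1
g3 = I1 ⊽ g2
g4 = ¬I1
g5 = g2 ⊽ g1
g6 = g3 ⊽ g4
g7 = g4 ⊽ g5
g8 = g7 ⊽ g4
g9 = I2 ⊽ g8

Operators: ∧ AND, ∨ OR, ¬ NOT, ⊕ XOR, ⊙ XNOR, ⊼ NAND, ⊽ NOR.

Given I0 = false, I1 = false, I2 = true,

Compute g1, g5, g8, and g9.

g1 = false, g5 = false, g8 = false, g9 = false

g1 = I0 AND I1 = false AND false = false
g2 = I0 NOR g1 = false NOR false = true
g4 = NOT I1 = NOT false = true
g5 = g2 NOR g1 = true NOR false = false
g7 = g4 NOR g5 = true NOR false = false
g8 = g7 NOR g4 = false NOR true = false
g9 = I2 NOR g8 = true NOR false = false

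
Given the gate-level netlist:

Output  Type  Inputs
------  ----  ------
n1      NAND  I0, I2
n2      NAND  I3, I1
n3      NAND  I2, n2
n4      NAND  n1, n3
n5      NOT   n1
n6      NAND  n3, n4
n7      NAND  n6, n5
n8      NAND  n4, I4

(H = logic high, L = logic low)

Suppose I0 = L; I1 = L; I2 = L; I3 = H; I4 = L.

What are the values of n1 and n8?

n1 = H, n8 = H

n1 = I0 NAND I2 = L NAND L = H
n2 = I3 NAND I1 = H NAND L = H
n3 = I2 NAND n2 = L NAND H = H
n4 = n1 NAND n3 = H NAND H = L
n8 = n4 NAND I4 = L NAND L = H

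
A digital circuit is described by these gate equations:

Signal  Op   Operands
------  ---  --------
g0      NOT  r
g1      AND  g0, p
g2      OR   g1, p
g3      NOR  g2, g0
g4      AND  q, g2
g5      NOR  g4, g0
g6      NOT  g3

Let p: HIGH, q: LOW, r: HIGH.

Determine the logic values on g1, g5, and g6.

g1 = LOW  g5 = HIGH  g6 = HIGH

g0 = NOT r = NOT HIGH = LOW
g1 = g0 AND p = LOW AND HIGH = LOW
g2 = g1 OR p = LOW OR HIGH = HIGH
g3 = g2 NOR g0 = HIGH NOR LOW = LOW
g4 = q AND g2 = LOW AND HIGH = LOW
g5 = g4 NOR g0 = LOW NOR LOW = HIGH
g6 = NOT g3 = NOT LOW = HIGH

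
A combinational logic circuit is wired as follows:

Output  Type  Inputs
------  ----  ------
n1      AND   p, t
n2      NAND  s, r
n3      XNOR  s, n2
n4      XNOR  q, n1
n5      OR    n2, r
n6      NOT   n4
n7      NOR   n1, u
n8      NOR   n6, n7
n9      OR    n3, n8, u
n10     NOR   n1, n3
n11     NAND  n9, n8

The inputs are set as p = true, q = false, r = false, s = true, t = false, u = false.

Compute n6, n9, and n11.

n6 = false, n9 = true, n11 = true

n1 = p AND t = true AND false = false
n2 = s NAND r = true NAND false = true
n3 = s XNOR n2 = true XNOR true = true
n4 = q XNOR n1 = false XNOR false = true
n6 = NOT n4 = NOT true = false
n7 = n1 NOR u = false NOR false = true
n8 = n6 NOR n7 = false NOR true = false
n9 = n3 OR n8 OR u = true OR false OR false = true
n11 = n9 NAND n8 = true NAND false = true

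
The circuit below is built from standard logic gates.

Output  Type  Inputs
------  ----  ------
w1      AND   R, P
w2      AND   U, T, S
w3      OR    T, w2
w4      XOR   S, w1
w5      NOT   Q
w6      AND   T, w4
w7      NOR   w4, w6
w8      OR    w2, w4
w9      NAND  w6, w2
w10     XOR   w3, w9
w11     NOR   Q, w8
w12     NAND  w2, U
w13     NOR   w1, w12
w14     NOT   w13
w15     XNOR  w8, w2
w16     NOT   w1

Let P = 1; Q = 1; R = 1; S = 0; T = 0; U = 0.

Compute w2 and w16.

w2 = 0, w16 = 0

w1 = R AND P = 1 AND 1 = 1
w2 = U AND T AND S = 0 AND 0 AND 0 = 0
w16 = NOT w1 = NOT 1 = 0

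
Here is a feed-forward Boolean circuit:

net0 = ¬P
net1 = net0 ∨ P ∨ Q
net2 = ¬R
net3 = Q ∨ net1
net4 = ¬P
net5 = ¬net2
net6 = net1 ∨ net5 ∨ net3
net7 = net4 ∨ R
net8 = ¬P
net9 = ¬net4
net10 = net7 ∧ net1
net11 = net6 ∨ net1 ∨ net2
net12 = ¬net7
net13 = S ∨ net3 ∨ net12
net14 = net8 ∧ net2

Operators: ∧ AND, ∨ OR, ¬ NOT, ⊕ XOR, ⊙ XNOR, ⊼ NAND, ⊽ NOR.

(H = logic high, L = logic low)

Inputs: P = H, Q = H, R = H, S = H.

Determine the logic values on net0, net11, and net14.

net0 = NOT P = NOT H = L
net1 = net0 OR P OR Q = L OR H OR H = H
net2 = NOT R = NOT H = L
net3 = Q OR net1 = H OR H = H
net5 = NOT net2 = NOT L = H
net6 = net1 OR net5 OR net3 = H OR H OR H = H
net8 = NOT P = NOT H = L
net11 = net6 OR net1 OR net2 = H OR H OR L = H
net14 = net8 AND net2 = L AND L = L

net0 = L, net11 = H, net14 = L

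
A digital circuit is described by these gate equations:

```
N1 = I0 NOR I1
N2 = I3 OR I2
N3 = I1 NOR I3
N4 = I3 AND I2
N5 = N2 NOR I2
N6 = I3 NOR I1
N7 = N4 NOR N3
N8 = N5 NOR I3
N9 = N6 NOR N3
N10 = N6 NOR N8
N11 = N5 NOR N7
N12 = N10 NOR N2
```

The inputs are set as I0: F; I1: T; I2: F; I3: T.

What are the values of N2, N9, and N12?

N2 = I3 OR I2 = T OR F = T
N3 = I1 NOR I3 = T NOR T = F
N5 = N2 NOR I2 = T NOR F = F
N6 = I3 NOR I1 = T NOR T = F
N8 = N5 NOR I3 = F NOR T = F
N9 = N6 NOR N3 = F NOR F = T
N10 = N6 NOR N8 = F NOR F = T
N12 = N10 NOR N2 = T NOR T = F

N2 = T, N9 = T, N12 = F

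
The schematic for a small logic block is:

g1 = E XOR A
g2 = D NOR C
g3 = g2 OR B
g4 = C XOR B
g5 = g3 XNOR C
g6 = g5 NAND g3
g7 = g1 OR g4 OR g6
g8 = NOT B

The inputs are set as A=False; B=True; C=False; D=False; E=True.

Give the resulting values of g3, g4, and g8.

g2 = D NOR C = False NOR False = True
g3 = g2 OR B = True OR True = True
g4 = C XOR B = False XOR True = True
g8 = NOT B = NOT True = False

g3 = True, g4 = True, g8 = False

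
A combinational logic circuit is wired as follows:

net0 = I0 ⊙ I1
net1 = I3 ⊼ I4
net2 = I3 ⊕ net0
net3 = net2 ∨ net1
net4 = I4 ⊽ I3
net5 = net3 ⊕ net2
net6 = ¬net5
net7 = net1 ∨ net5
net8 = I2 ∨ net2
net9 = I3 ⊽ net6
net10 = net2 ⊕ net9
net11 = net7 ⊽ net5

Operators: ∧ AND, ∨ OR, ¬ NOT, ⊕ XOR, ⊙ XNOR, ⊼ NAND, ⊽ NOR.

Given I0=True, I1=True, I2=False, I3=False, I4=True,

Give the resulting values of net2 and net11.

net0 = I0 XNOR I1 = True XNOR True = True
net1 = I3 NAND I4 = False NAND True = True
net2 = I3 XOR net0 = False XOR True = True
net3 = net2 OR net1 = True OR True = True
net5 = net3 XOR net2 = True XOR True = False
net7 = net1 OR net5 = True OR False = True
net11 = net7 NOR net5 = True NOR False = False

net2 = True; net11 = False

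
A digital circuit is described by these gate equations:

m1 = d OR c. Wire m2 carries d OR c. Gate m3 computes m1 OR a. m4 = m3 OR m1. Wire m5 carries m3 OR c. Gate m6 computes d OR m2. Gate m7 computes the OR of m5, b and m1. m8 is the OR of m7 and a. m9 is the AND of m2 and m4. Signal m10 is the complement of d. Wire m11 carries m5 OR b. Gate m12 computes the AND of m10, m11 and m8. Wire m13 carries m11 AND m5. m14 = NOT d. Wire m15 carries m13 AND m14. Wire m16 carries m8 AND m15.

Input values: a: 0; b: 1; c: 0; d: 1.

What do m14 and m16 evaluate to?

m1 = d OR c = 1 OR 0 = 1
m3 = m1 OR a = 1 OR 0 = 1
m5 = m3 OR c = 1 OR 0 = 1
m7 = m5 OR b OR m1 = 1 OR 1 OR 1 = 1
m8 = m7 OR a = 1 OR 0 = 1
m11 = m5 OR b = 1 OR 1 = 1
m13 = m11 AND m5 = 1 AND 1 = 1
m14 = NOT d = NOT 1 = 0
m15 = m13 AND m14 = 1 AND 0 = 0
m16 = m8 AND m15 = 1 AND 0 = 0

m14 = 0  m16 = 0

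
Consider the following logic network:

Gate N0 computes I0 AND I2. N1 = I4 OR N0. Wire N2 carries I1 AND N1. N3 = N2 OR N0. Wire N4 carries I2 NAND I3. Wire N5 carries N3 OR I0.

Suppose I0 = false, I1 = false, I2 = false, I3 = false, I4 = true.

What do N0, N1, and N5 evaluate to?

N0 = false; N1 = true; N5 = false

N0 = I0 AND I2 = false AND false = false
N1 = I4 OR N0 = true OR false = true
N2 = I1 AND N1 = false AND true = false
N3 = N2 OR N0 = false OR false = false
N5 = N3 OR I0 = false OR false = false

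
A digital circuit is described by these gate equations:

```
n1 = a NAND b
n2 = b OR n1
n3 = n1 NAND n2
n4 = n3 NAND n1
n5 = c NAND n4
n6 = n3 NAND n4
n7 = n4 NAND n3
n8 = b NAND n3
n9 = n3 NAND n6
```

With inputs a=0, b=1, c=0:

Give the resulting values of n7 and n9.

n7 = 1; n9 = 1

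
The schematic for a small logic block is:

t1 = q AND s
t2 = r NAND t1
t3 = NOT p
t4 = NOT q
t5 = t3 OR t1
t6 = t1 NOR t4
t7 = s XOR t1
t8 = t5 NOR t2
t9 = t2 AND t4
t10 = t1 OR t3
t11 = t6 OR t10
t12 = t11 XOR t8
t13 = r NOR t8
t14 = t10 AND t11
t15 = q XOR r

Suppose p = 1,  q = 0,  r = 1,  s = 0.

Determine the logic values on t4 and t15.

t4 = NOT q = NOT 0 = 1
t15 = q XOR r = 0 XOR 1 = 1

t4 = 1  t15 = 1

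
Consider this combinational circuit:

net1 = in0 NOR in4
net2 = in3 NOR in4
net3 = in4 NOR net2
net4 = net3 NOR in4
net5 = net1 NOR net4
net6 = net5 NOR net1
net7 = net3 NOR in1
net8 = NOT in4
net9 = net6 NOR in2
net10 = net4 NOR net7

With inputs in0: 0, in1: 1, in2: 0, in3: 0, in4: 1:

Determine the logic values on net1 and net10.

net1 = 0  net10 = 1

net1 = in0 NOR in4 = 0 NOR 1 = 0
net2 = in3 NOR in4 = 0 NOR 1 = 0
net3 = in4 NOR net2 = 1 NOR 0 = 0
net4 = net3 NOR in4 = 0 NOR 1 = 0
net7 = net3 NOR in1 = 0 NOR 1 = 0
net10 = net4 NOR net7 = 0 NOR 0 = 1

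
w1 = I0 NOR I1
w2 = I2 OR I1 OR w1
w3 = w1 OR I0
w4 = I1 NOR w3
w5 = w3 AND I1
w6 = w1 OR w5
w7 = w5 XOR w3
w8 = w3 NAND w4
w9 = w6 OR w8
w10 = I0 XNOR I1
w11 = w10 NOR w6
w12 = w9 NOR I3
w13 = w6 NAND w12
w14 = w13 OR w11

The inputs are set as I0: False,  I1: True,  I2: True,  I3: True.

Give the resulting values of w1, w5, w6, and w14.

w1 = I0 NOR I1 = False NOR True = False
w3 = w1 OR I0 = False OR False = False
w4 = I1 NOR w3 = True NOR False = False
w5 = w3 AND I1 = False AND True = False
w6 = w1 OR w5 = False OR False = False
w8 = w3 NAND w4 = False NAND False = True
w9 = w6 OR w8 = False OR True = True
w10 = I0 XNOR I1 = False XNOR True = False
w11 = w10 NOR w6 = False NOR False = True
w12 = w9 NOR I3 = True NOR True = False
w13 = w6 NAND w12 = False NAND False = True
w14 = w13 OR w11 = True OR True = True

w1 = False  w5 = False  w6 = False  w14 = True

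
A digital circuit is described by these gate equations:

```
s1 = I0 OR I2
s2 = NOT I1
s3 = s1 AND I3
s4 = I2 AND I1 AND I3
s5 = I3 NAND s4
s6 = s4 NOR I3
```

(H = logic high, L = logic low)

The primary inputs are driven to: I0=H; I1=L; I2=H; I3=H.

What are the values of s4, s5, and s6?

s4 = I2 AND I1 AND I3 = H AND L AND H = L
s5 = I3 NAND s4 = H NAND L = H
s6 = s4 NOR I3 = L NOR H = L

s4 = L  s5 = H  s6 = L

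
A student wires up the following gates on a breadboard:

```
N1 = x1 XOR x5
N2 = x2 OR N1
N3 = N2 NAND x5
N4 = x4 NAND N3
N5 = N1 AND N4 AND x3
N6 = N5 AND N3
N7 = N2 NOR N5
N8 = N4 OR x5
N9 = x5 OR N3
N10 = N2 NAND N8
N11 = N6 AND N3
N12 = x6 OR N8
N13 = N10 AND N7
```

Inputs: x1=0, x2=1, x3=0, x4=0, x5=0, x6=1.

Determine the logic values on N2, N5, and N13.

N1 = x1 XOR x5 = 0 XOR 0 = 0
N2 = x2 OR N1 = 1 OR 0 = 1
N3 = N2 NAND x5 = 1 NAND 0 = 1
N4 = x4 NAND N3 = 0 NAND 1 = 1
N5 = N1 AND N4 AND x3 = 0 AND 1 AND 0 = 0
N7 = N2 NOR N5 = 1 NOR 0 = 0
N8 = N4 OR x5 = 1 OR 0 = 1
N10 = N2 NAND N8 = 1 NAND 1 = 0
N13 = N10 AND N7 = 0 AND 0 = 0

N2 = 1, N5 = 0, N13 = 0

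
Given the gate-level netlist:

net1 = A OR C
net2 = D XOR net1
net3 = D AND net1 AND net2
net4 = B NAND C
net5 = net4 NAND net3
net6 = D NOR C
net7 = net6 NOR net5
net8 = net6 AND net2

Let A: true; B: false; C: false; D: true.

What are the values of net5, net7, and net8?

net1 = A OR C = true OR false = true
net2 = D XOR net1 = true XOR true = false
net3 = D AND net1 AND net2 = true AND true AND false = false
net4 = B NAND C = false NAND false = true
net5 = net4 NAND net3 = true NAND false = true
net6 = D NOR C = true NOR false = false
net7 = net6 NOR net5 = false NOR true = false
net8 = net6 AND net2 = false AND false = false

net5 = true, net7 = false, net8 = false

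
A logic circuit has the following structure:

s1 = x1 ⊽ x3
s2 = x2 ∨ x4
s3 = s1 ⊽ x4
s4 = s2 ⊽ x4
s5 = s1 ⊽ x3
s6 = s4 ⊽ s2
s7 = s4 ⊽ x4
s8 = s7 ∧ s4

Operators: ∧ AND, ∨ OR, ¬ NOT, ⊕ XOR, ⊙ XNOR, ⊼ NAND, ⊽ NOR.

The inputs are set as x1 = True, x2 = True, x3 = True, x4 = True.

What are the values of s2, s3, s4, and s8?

s2 = True  s3 = False  s4 = False  s8 = False

s1 = x1 NOR x3 = True NOR True = False
s2 = x2 OR x4 = True OR True = True
s3 = s1 NOR x4 = False NOR True = False
s4 = s2 NOR x4 = True NOR True = False
s7 = s4 NOR x4 = False NOR True = False
s8 = s7 AND s4 = False AND False = False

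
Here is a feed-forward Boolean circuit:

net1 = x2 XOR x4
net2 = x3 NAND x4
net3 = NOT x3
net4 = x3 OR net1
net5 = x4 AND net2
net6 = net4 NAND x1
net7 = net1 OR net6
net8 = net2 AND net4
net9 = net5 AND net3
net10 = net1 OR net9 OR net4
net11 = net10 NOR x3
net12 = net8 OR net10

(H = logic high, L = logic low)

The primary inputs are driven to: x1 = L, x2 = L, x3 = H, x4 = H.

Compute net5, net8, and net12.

net1 = x2 XOR x4 = L XOR H = H
net2 = x3 NAND x4 = H NAND H = L
net3 = NOT x3 = NOT H = L
net4 = x3 OR net1 = H OR H = H
net5 = x4 AND net2 = H AND L = L
net8 = net2 AND net4 = L AND H = L
net9 = net5 AND net3 = L AND L = L
net10 = net1 OR net9 OR net4 = H OR L OR H = H
net12 = net8 OR net10 = L OR H = H

net5 = L  net8 = L  net12 = H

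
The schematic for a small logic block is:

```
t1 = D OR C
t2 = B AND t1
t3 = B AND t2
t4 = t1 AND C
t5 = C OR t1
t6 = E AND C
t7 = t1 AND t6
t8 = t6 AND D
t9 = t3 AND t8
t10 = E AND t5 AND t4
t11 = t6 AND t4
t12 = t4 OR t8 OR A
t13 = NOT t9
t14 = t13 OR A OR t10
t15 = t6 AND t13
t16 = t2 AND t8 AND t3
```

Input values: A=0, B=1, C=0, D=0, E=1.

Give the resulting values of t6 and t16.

t1 = D OR C = 0 OR 0 = 0
t2 = B AND t1 = 1 AND 0 = 0
t3 = B AND t2 = 1 AND 0 = 0
t6 = E AND C = 1 AND 0 = 0
t8 = t6 AND D = 0 AND 0 = 0
t16 = t2 AND t8 AND t3 = 0 AND 0 AND 0 = 0

t6 = 0; t16 = 0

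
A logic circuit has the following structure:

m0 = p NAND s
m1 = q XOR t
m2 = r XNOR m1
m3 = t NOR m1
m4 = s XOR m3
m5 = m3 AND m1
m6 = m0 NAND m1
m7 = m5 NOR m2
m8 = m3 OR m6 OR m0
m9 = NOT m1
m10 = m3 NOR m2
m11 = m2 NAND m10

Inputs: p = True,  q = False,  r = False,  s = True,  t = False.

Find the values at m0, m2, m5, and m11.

m0 = False, m2 = True, m5 = False, m11 = True

m0 = p NAND s = True NAND True = False
m1 = q XOR t = False XOR False = False
m2 = r XNOR m1 = False XNOR False = True
m3 = t NOR m1 = False NOR False = True
m5 = m3 AND m1 = True AND False = False
m10 = m3 NOR m2 = True NOR True = False
m11 = m2 NAND m10 = True NAND False = True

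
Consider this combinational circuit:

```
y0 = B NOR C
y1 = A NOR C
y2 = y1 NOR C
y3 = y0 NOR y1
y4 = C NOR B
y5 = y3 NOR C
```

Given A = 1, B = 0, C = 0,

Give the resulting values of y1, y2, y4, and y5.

y1 = 0; y2 = 1; y4 = 1; y5 = 1

y0 = B NOR C = 0 NOR 0 = 1
y1 = A NOR C = 1 NOR 0 = 0
y2 = y1 NOR C = 0 NOR 0 = 1
y3 = y0 NOR y1 = 1 NOR 0 = 0
y4 = C NOR B = 0 NOR 0 = 1
y5 = y3 NOR C = 0 NOR 0 = 1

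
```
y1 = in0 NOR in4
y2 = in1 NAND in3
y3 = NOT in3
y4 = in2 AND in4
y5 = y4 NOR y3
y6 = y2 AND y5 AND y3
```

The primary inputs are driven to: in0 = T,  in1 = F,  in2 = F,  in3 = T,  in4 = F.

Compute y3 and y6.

y3 = F; y6 = F

y2 = in1 NAND in3 = F NAND T = T
y3 = NOT in3 = NOT T = F
y4 = in2 AND in4 = F AND F = F
y5 = y4 NOR y3 = F NOR F = T
y6 = y2 AND y5 AND y3 = T AND T AND F = F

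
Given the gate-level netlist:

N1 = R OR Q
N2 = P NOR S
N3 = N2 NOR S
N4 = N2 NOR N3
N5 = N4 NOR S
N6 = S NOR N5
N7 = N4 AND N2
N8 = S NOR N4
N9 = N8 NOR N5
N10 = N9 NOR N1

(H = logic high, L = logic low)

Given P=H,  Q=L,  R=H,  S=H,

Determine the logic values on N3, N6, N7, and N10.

N1 = R OR Q = H OR L = H
N2 = P NOR S = H NOR H = L
N3 = N2 NOR S = L NOR H = L
N4 = N2 NOR N3 = L NOR L = H
N5 = N4 NOR S = H NOR H = L
N6 = S NOR N5 = H NOR L = L
N7 = N4 AND N2 = H AND L = L
N8 = S NOR N4 = H NOR H = L
N9 = N8 NOR N5 = L NOR L = H
N10 = N9 NOR N1 = H NOR H = L

N3 = L; N6 = L; N7 = L; N10 = L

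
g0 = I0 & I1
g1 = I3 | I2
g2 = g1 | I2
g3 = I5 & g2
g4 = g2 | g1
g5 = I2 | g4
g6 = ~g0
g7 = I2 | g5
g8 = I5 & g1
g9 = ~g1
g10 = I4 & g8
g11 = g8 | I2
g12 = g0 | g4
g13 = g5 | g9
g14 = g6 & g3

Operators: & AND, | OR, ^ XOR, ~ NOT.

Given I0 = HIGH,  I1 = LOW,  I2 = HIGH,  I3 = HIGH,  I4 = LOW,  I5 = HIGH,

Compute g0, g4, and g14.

g0 = LOW, g4 = HIGH, g14 = HIGH

g0 = I0 AND I1 = HIGH AND LOW = LOW
g1 = I3 OR I2 = HIGH OR HIGH = HIGH
g2 = g1 OR I2 = HIGH OR HIGH = HIGH
g3 = I5 AND g2 = HIGH AND HIGH = HIGH
g4 = g2 OR g1 = HIGH OR HIGH = HIGH
g6 = NOT g0 = NOT LOW = HIGH
g14 = g6 AND g3 = HIGH AND HIGH = HIGH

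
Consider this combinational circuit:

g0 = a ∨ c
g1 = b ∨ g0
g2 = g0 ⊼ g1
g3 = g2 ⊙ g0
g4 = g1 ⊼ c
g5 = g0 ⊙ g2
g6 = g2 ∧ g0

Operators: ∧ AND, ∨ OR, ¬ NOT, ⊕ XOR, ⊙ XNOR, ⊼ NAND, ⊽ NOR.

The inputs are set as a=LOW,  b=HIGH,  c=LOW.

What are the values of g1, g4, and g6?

g1 = HIGH  g4 = HIGH  g6 = LOW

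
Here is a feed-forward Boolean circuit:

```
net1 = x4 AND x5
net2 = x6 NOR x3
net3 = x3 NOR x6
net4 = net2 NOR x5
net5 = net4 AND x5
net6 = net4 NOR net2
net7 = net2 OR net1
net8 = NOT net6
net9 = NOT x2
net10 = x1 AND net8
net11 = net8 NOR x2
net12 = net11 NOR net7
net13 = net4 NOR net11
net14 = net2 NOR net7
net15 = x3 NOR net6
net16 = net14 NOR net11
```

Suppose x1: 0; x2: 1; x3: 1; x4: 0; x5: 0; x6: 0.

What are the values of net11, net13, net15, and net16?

net11 = 0, net13 = 0, net15 = 0, net16 = 0

net1 = x4 AND x5 = 0 AND 0 = 0
net2 = x6 NOR x3 = 0 NOR 1 = 0
net4 = net2 NOR x5 = 0 NOR 0 = 1
net6 = net4 NOR net2 = 1 NOR 0 = 0
net7 = net2 OR net1 = 0 OR 0 = 0
net8 = NOT net6 = NOT 0 = 1
net11 = net8 NOR x2 = 1 NOR 1 = 0
net13 = net4 NOR net11 = 1 NOR 0 = 0
net14 = net2 NOR net7 = 0 NOR 0 = 1
net15 = x3 NOR net6 = 1 NOR 0 = 0
net16 = net14 NOR net11 = 1 NOR 0 = 0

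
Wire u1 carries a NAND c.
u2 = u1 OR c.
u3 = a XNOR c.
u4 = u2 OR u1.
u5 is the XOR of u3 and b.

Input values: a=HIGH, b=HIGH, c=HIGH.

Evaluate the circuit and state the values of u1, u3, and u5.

u1 = a NAND c = HIGH NAND HIGH = LOW
u3 = a XNOR c = HIGH XNOR HIGH = HIGH
u5 = u3 XOR b = HIGH XOR HIGH = LOW

u1 = LOW, u3 = HIGH, u5 = LOW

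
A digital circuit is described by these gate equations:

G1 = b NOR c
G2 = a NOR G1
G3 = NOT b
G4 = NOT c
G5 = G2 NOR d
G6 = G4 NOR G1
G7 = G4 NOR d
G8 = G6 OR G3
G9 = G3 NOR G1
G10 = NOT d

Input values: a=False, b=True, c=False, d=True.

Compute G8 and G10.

G8 = False; G10 = False

G1 = b NOR c = True NOR False = False
G3 = NOT b = NOT True = False
G4 = NOT c = NOT False = True
G6 = G4 NOR G1 = True NOR False = False
G8 = G6 OR G3 = False OR False = False
G10 = NOT d = NOT True = False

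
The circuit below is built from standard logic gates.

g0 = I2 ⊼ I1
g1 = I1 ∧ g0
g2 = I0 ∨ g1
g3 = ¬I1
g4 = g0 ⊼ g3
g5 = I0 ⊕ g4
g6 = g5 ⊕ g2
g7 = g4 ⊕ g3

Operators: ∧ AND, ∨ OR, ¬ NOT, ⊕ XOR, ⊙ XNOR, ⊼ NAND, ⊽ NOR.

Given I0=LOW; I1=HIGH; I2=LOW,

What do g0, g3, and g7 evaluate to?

g0 = I2 NAND I1 = LOW NAND HIGH = HIGH
g3 = NOT I1 = NOT HIGH = LOW
g4 = g0 NAND g3 = HIGH NAND LOW = HIGH
g7 = g4 XOR g3 = HIGH XOR LOW = HIGH

g0 = HIGH, g3 = LOW, g7 = HIGH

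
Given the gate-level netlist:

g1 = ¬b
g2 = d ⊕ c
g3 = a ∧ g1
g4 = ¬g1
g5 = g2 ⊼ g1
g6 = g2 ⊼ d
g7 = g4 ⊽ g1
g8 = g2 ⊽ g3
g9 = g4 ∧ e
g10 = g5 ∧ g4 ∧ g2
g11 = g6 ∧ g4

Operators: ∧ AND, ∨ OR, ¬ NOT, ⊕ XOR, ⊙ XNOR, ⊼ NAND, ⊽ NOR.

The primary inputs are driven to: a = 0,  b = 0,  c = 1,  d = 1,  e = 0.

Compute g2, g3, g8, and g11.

g2 = 0  g3 = 0  g8 = 1  g11 = 0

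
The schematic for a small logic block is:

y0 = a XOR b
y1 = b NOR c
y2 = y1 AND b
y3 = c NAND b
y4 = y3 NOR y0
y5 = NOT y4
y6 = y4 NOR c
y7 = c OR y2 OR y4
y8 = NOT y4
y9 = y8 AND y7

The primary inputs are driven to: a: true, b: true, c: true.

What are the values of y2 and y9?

y2 = false  y9 = false

y0 = a XOR b = true XOR true = false
y1 = b NOR c = true NOR true = false
y2 = y1 AND b = false AND true = false
y3 = c NAND b = true NAND true = false
y4 = y3 NOR y0 = false NOR false = true
y7 = c OR y2 OR y4 = true OR false OR true = true
y8 = NOT y4 = NOT true = false
y9 = y8 AND y7 = false AND true = false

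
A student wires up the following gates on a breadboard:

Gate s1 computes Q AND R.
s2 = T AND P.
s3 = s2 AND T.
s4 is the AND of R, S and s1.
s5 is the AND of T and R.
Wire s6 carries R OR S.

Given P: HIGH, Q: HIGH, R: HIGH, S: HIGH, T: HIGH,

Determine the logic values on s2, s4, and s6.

s1 = Q AND R = HIGH AND HIGH = HIGH
s2 = T AND P = HIGH AND HIGH = HIGH
s4 = R AND S AND s1 = HIGH AND HIGH AND HIGH = HIGH
s6 = R OR S = HIGH OR HIGH = HIGH

s2 = HIGH, s4 = HIGH, s6 = HIGH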